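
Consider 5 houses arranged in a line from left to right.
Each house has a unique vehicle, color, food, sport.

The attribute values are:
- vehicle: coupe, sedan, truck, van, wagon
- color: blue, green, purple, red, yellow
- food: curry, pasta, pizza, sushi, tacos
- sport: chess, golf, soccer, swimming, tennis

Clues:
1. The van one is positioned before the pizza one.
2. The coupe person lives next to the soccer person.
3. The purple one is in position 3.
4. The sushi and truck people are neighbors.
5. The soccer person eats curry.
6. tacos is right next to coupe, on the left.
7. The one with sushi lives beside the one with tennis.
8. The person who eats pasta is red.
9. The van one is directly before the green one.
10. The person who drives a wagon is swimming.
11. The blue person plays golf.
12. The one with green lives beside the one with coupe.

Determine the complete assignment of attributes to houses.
Solution:

House | Vehicle | Color | Food | Sport
--------------------------------------
  1   | van | blue | sushi | golf
  2   | truck | green | tacos | tennis
  3   | coupe | purple | pizza | chess
  4   | sedan | yellow | curry | soccer
  5   | wagon | red | pasta | swimming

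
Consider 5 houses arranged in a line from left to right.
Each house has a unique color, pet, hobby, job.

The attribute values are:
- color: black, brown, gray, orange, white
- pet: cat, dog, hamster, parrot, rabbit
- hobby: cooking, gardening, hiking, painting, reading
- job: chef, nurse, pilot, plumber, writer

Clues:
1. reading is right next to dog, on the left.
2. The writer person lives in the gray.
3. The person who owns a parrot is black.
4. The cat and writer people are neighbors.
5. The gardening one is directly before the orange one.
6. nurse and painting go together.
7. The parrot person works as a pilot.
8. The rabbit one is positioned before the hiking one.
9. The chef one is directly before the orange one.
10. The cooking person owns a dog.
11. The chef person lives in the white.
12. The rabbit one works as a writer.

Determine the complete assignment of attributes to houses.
Solution:

House | Color | Pet | Hobby | Job
---------------------------------
  1   | white | hamster | gardening | chef
  2   | orange | cat | painting | nurse
  3   | gray | rabbit | reading | writer
  4   | brown | dog | cooking | plumber
  5   | black | parrot | hiking | pilot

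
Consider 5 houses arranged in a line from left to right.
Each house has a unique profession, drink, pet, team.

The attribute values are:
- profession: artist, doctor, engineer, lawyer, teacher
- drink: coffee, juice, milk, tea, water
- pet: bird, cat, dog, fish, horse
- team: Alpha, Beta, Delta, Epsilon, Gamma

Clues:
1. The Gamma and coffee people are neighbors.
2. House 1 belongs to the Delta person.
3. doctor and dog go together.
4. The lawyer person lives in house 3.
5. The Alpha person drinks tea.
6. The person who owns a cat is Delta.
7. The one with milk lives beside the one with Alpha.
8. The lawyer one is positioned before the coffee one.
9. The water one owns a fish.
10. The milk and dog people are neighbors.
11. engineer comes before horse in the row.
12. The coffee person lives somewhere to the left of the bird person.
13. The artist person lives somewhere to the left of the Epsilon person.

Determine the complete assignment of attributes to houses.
Solution:

House | Profession | Drink | Pet | Team
---------------------------------------
  1   | engineer | milk | cat | Delta
  2   | doctor | tea | dog | Alpha
  3   | lawyer | water | fish | Gamma
  4   | artist | coffee | horse | Beta
  5   | teacher | juice | bird | Epsilon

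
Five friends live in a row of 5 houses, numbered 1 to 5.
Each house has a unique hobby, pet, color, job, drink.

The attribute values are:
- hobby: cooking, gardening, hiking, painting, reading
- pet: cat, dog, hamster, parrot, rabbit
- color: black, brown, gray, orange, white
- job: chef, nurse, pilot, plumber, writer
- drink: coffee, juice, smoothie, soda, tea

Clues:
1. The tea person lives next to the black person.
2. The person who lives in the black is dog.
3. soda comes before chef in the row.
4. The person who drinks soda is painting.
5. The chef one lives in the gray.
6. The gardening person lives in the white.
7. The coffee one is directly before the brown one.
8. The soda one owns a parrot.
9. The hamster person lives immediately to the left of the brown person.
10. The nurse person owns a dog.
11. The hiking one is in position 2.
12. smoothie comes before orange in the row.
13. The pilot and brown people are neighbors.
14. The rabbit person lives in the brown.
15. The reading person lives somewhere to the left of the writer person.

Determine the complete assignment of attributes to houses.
Solution:

House | Hobby | Pet | Color | Job | Drink
-----------------------------------------
  1   | gardening | hamster | white | pilot | coffee
  2   | hiking | rabbit | brown | plumber | tea
  3   | reading | dog | black | nurse | smoothie
  4   | painting | parrot | orange | writer | soda
  5   | cooking | cat | gray | chef | juice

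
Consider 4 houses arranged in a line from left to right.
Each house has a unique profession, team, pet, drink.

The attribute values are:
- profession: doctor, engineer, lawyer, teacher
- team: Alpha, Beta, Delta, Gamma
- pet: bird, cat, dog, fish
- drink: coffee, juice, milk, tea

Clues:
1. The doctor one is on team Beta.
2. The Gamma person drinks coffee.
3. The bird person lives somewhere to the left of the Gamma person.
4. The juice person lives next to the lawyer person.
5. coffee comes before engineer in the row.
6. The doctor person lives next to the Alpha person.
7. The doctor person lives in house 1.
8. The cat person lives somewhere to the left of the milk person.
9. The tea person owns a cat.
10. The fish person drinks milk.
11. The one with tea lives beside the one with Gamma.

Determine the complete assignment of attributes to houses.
Solution:

House | Profession | Team | Pet | Drink
---------------------------------------
  1   | doctor | Beta | bird | juice
  2   | lawyer | Alpha | cat | tea
  3   | teacher | Gamma | dog | coffee
  4   | engineer | Delta | fish | milk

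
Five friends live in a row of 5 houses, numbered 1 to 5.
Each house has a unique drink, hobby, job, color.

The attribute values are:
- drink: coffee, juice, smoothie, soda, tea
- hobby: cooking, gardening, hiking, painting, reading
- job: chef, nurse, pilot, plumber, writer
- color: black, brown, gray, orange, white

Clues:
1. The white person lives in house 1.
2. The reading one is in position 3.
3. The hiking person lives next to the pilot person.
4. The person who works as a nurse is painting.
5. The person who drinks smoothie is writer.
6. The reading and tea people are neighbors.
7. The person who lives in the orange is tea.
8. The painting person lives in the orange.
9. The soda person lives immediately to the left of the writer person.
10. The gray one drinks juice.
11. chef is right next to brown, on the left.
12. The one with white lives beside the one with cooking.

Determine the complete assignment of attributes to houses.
Solution:

House | Drink | Hobby | Job | Color
-----------------------------------
  1   | coffee | hiking | chef | white
  2   | soda | cooking | pilot | brown
  3   | smoothie | reading | writer | black
  4   | tea | painting | nurse | orange
  5   | juice | gardening | plumber | gray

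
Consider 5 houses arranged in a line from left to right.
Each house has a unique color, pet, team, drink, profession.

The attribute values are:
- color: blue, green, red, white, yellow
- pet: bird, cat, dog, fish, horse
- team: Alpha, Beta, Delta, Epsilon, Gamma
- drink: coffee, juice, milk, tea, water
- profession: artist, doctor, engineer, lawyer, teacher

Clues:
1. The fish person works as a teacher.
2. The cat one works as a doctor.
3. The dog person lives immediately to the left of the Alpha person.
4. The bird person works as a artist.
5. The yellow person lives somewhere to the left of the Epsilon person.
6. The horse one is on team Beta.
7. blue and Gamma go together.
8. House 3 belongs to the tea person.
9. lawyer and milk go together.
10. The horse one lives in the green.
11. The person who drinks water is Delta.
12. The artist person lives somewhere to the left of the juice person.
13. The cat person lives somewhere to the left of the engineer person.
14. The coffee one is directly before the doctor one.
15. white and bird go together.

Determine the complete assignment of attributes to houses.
Solution:

House | Color | Pet | Team | Drink | Profession
-----------------------------------------------
  1   | blue | dog | Gamma | milk | lawyer
  2   | yellow | fish | Alpha | coffee | teacher
  3   | red | cat | Epsilon | tea | doctor
  4   | white | bird | Delta | water | artist
  5   | green | horse | Beta | juice | engineer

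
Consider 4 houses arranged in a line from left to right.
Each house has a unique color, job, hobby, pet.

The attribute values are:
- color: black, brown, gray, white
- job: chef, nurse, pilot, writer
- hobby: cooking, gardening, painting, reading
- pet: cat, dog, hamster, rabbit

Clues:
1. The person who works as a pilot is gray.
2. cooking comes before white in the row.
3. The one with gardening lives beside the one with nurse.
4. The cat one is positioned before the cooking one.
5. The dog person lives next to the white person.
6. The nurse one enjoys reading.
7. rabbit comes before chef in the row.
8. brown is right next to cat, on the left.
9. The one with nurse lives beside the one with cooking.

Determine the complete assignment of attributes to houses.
Solution:

House | Color | Job | Hobby | Pet
---------------------------------
  1   | brown | writer | gardening | rabbit
  2   | black | nurse | reading | cat
  3   | gray | pilot | cooking | dog
  4   | white | chef | painting | hamster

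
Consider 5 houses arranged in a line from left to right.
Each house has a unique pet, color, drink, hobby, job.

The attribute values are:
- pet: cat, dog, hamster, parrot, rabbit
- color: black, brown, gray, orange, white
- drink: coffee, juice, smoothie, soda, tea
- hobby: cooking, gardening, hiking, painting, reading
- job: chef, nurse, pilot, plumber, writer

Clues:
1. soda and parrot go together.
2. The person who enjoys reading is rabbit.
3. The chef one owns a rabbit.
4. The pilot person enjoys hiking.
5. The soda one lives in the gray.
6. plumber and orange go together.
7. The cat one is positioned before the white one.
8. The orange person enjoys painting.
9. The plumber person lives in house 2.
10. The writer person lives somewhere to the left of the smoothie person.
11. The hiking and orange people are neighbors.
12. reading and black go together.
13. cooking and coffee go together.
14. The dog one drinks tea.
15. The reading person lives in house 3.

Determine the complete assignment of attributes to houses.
Solution:

House | Pet | Color | Drink | Hobby | Job
-----------------------------------------
  1   | parrot | gray | soda | hiking | pilot
  2   | dog | orange | tea | painting | plumber
  3   | rabbit | black | juice | reading | chef
  4   | cat | brown | coffee | cooking | writer
  5   | hamster | white | smoothie | gardening | nurse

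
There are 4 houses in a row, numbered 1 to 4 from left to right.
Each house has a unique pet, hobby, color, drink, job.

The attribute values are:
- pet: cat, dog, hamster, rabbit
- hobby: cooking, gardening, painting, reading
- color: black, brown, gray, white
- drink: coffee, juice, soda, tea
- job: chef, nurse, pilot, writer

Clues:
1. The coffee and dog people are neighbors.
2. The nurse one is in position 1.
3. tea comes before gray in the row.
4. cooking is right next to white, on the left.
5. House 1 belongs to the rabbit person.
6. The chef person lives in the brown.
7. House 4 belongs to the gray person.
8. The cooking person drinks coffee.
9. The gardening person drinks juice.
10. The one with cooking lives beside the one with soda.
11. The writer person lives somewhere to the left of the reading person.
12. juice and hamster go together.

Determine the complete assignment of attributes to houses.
Solution:

House | Pet | Hobby | Color | Drink | Job
-----------------------------------------
  1   | rabbit | cooking | black | coffee | nurse
  2   | dog | painting | white | soda | writer
  3   | cat | reading | brown | tea | chef
  4   | hamster | gardening | gray | juice | pilot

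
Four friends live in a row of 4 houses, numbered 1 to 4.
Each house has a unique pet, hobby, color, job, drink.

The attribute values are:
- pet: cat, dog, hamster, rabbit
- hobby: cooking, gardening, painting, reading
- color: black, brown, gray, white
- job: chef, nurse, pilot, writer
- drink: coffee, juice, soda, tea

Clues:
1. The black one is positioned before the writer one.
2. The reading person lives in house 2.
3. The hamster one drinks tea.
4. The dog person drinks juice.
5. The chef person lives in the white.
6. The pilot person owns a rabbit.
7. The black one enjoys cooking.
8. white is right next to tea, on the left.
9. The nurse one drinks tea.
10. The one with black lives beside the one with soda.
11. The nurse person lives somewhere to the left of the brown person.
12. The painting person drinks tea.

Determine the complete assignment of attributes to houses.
Solution:

House | Pet | Hobby | Color | Job | Drink
-----------------------------------------
  1   | rabbit | cooking | black | pilot | coffee
  2   | cat | reading | white | chef | soda
  3   | hamster | painting | gray | nurse | tea
  4   | dog | gardening | brown | writer | juice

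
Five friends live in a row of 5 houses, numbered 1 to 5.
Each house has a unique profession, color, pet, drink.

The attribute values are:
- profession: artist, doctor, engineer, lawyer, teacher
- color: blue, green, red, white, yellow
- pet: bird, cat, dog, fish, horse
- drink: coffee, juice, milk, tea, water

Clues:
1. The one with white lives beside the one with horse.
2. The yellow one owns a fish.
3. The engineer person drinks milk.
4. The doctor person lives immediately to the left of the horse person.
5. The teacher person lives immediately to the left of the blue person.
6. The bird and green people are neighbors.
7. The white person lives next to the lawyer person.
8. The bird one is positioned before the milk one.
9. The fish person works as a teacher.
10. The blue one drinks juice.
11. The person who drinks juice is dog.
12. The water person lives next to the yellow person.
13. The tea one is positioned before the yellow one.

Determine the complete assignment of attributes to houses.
Solution:

House | Profession | Color | Pet | Drink
----------------------------------------
  1   | doctor | white | bird | tea
  2   | lawyer | green | horse | water
  3   | teacher | yellow | fish | coffee
  4   | artist | blue | dog | juice
  5   | engineer | red | cat | milk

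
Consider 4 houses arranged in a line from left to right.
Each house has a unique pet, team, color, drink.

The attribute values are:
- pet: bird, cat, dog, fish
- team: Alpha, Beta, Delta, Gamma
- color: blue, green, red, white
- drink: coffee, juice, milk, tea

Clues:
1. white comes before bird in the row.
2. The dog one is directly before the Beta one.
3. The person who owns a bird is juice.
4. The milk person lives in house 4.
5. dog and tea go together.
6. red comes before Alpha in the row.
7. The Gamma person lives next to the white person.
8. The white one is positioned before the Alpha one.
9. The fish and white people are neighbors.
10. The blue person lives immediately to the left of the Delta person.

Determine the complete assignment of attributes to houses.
Solution:

House | Pet | Team | Color | Drink
----------------------------------
  1   | fish | Gamma | blue | coffee
  2   | dog | Delta | white | tea
  3   | bird | Beta | red | juice
  4   | cat | Alpha | green | milk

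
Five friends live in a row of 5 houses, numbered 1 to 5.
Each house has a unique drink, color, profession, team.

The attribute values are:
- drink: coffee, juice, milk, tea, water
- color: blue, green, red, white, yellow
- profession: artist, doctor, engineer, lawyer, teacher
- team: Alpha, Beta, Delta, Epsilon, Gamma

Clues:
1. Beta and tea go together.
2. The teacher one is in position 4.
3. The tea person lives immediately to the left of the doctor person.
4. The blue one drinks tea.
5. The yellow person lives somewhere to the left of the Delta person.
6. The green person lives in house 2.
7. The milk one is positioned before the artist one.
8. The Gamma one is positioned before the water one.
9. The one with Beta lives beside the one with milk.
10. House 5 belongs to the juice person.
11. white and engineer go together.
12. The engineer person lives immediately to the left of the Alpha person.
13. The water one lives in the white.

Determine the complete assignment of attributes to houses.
Solution:

House | Drink | Color | Profession | Team
-----------------------------------------
  1   | tea | blue | lawyer | Beta
  2   | milk | green | doctor | Gamma
  3   | water | white | engineer | Epsilon
  4   | coffee | yellow | teacher | Alpha
  5   | juice | red | artist | Delta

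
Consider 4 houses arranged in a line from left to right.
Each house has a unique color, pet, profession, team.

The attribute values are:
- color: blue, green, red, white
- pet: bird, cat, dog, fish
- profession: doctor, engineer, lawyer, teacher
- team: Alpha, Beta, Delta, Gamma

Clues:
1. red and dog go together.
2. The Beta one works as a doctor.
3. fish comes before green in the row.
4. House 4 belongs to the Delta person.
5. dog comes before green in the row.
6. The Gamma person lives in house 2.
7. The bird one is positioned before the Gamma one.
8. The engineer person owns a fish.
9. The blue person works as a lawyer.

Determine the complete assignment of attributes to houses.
Solution:

House | Color | Pet | Profession | Team
---------------------------------------
  1   | blue | bird | lawyer | Alpha
  2   | white | fish | engineer | Gamma
  3   | red | dog | doctor | Beta
  4   | green | cat | teacher | Delta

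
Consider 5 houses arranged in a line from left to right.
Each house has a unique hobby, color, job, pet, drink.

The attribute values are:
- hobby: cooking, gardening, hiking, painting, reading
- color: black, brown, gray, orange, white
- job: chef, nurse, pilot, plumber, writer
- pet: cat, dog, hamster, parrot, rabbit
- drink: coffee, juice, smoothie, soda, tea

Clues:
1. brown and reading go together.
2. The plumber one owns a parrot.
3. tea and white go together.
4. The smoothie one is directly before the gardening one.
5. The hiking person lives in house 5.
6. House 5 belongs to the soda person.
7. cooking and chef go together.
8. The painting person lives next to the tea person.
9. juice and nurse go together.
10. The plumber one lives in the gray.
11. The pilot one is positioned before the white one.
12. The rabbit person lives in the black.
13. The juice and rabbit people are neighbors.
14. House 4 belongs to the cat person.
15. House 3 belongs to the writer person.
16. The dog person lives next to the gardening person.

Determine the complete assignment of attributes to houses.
Solution:

House | Hobby | Color | Job | Pet | Drink
-----------------------------------------
  1   | reading | brown | pilot | dog | smoothie
  2   | gardening | orange | nurse | hamster | juice
  3   | painting | black | writer | rabbit | coffee
  4   | cooking | white | chef | cat | tea
  5   | hiking | gray | plumber | parrot | soda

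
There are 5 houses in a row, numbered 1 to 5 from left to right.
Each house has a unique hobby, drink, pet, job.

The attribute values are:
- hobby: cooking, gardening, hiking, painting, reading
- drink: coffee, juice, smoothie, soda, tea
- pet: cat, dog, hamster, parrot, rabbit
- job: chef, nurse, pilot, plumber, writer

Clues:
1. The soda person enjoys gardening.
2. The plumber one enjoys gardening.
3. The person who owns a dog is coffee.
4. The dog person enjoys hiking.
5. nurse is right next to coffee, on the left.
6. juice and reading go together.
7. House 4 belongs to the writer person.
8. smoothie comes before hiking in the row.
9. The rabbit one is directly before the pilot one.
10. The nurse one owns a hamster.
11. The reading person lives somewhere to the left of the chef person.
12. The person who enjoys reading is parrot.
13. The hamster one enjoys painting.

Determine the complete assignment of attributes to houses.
Solution:

House | Hobby | Drink | Pet | Job
---------------------------------
  1   | gardening | soda | rabbit | plumber
  2   | reading | juice | parrot | pilot
  3   | painting | smoothie | hamster | nurse
  4   | hiking | coffee | dog | writer
  5   | cooking | tea | cat | chef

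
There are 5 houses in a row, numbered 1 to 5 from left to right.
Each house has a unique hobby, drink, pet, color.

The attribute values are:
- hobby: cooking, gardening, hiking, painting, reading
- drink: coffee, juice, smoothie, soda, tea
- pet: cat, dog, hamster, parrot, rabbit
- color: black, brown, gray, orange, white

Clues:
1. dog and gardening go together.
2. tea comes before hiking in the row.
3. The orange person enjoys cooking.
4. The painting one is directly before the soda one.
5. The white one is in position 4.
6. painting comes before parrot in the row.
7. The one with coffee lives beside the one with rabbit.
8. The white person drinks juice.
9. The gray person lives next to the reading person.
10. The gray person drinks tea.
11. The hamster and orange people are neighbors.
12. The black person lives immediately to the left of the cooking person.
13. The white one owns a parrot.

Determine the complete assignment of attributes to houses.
Solution:

House | Hobby | Drink | Pet | Color
-----------------------------------
  1   | painting | coffee | hamster | black
  2   | cooking | soda | rabbit | orange
  3   | gardening | tea | dog | gray
  4   | reading | juice | parrot | white
  5   | hiking | smoothie | cat | brown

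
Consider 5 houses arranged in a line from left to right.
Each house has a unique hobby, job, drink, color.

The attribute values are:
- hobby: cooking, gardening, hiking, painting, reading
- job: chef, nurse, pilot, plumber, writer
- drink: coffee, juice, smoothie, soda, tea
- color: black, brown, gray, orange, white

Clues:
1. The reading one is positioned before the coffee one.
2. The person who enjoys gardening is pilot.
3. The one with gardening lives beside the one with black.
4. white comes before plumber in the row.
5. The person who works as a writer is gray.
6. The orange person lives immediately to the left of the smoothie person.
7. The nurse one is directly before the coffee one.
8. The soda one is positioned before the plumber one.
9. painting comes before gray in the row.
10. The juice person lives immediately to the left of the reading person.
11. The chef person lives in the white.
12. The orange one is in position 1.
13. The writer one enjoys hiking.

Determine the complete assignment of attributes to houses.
Solution:

House | Hobby | Job | Drink | Color
-----------------------------------
  1   | gardening | pilot | juice | orange
  2   | reading | nurse | smoothie | black
  3   | painting | chef | coffee | white
  4   | hiking | writer | soda | gray
  5   | cooking | plumber | tea | brown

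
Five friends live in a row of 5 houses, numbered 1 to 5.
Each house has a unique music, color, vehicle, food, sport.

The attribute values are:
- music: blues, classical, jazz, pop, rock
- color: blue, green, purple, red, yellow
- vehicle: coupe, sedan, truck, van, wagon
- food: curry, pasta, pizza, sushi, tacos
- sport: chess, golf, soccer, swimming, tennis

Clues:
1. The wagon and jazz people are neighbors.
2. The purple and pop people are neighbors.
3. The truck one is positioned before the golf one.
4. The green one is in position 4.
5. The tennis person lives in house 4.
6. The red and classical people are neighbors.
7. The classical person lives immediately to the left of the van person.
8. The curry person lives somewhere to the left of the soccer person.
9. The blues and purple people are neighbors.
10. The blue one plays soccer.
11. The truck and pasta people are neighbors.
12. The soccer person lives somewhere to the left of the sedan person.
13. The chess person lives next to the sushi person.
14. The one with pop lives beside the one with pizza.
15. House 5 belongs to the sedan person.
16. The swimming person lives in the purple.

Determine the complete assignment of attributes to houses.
Solution:

House | Music | Color | Vehicle | Food | Sport
----------------------------------------------
  1   | blues | red | coupe | curry | chess
  2   | classical | purple | truck | sushi | swimming
  3   | pop | blue | van | pasta | soccer
  4   | rock | green | wagon | pizza | tennis
  5   | jazz | yellow | sedan | tacos | golf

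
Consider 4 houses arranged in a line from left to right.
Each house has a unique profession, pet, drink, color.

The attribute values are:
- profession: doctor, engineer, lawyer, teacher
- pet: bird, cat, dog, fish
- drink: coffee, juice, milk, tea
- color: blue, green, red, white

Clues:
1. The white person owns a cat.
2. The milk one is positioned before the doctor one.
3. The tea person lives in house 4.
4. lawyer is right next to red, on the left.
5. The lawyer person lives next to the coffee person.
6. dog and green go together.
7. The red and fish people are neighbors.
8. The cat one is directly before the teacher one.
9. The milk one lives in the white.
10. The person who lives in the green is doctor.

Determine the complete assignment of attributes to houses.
Solution:

House | Profession | Pet | Drink | Color
----------------------------------------
  1   | lawyer | cat | milk | white
  2   | teacher | bird | coffee | red
  3   | engineer | fish | juice | blue
  4   | doctor | dog | tea | green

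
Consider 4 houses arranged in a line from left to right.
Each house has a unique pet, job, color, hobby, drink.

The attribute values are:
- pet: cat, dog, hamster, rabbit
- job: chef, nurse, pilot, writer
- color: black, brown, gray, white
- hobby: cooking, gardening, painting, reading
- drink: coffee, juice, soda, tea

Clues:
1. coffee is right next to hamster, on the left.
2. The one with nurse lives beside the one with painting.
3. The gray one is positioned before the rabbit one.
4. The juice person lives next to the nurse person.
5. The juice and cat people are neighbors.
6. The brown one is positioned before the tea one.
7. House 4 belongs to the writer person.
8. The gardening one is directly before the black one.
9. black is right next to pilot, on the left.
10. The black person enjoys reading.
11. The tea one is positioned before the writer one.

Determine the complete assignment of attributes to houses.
Solution:

House | Pet | Job | Color | Hobby | Drink
-----------------------------------------
  1   | dog | chef | brown | gardening | juice
  2   | cat | nurse | black | reading | coffee
  3   | hamster | pilot | gray | painting | tea
  4   | rabbit | writer | white | cooking | soda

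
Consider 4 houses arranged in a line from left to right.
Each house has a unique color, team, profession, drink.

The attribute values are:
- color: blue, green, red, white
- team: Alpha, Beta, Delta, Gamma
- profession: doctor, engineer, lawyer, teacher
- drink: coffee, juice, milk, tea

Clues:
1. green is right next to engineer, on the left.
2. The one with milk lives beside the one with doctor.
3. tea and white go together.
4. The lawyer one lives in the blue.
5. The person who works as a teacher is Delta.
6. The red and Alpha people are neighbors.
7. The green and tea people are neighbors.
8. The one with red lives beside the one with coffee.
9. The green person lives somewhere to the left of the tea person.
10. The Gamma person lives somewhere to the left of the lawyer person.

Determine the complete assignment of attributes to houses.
Solution:

House | Color | Team | Profession | Drink
-----------------------------------------
  1   | red | Delta | teacher | milk
  2   | green | Alpha | doctor | coffee
  3   | white | Gamma | engineer | tea
  4   | blue | Beta | lawyer | juice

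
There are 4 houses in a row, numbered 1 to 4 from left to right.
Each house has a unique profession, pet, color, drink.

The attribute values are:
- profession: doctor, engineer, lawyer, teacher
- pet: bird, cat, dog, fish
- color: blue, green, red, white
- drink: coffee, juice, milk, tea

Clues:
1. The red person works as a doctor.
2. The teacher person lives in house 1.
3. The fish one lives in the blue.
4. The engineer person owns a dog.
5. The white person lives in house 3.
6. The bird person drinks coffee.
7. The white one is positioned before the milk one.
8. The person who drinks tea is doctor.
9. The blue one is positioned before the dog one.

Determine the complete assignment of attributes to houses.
Solution:

House | Profession | Pet | Color | Drink
----------------------------------------
  1   | teacher | fish | blue | juice
  2   | doctor | cat | red | tea
  3   | lawyer | bird | white | coffee
  4   | engineer | dog | green | milk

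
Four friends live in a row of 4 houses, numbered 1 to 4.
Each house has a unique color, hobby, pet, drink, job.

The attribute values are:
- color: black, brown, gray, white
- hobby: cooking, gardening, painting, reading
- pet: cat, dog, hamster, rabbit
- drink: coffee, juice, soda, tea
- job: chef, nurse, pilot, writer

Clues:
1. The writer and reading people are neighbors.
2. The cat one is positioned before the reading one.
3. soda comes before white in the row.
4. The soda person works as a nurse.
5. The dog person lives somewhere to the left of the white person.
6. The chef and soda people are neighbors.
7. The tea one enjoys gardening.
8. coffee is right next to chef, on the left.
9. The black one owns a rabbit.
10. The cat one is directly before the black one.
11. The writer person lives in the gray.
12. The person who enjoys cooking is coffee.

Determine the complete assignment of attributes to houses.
Solution:

House | Color | Hobby | Pet | Drink | Job
-----------------------------------------
  1   | gray | cooking | cat | coffee | writer
  2   | black | reading | rabbit | juice | chef
  3   | brown | painting | dog | soda | nurse
  4   | white | gardening | hamster | tea | pilot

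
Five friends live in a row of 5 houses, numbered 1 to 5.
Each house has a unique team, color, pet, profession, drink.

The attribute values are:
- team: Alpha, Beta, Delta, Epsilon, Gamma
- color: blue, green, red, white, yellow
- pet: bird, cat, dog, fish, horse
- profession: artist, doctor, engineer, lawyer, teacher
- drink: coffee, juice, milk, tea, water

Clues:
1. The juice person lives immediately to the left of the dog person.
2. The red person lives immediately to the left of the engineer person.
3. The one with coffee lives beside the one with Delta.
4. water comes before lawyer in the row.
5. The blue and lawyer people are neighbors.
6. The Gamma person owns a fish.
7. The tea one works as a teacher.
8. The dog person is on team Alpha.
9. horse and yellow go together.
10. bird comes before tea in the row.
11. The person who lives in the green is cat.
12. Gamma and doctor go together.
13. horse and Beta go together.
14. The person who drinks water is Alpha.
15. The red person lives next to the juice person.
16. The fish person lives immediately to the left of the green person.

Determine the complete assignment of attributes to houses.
Solution:

House | Team | Color | Pet | Profession | Drink
-----------------------------------------------
  1   | Gamma | red | fish | doctor | coffee
  2   | Delta | green | cat | engineer | juice
  3   | Alpha | blue | dog | artist | water
  4   | Epsilon | white | bird | lawyer | milk
  5   | Beta | yellow | horse | teacher | tea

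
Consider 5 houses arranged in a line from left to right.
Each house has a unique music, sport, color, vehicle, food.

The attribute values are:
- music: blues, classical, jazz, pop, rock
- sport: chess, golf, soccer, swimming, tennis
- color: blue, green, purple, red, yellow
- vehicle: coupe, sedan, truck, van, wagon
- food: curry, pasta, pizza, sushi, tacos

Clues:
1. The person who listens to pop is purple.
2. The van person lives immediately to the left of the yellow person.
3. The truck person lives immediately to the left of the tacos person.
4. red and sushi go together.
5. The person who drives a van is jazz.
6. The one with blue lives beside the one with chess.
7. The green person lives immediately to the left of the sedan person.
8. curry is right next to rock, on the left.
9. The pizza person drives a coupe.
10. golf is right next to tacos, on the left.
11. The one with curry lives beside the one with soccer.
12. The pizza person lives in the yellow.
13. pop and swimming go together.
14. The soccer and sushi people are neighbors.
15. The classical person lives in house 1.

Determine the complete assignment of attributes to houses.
Solution:

House | Music | Sport | Color | Vehicle | Food
----------------------------------------------
  1   | classical | golf | green | truck | curry
  2   | rock | soccer | blue | sedan | tacos
  3   | jazz | chess | red | van | sushi
  4   | blues | tennis | yellow | coupe | pizza
  5   | pop | swimming | purple | wagon | pasta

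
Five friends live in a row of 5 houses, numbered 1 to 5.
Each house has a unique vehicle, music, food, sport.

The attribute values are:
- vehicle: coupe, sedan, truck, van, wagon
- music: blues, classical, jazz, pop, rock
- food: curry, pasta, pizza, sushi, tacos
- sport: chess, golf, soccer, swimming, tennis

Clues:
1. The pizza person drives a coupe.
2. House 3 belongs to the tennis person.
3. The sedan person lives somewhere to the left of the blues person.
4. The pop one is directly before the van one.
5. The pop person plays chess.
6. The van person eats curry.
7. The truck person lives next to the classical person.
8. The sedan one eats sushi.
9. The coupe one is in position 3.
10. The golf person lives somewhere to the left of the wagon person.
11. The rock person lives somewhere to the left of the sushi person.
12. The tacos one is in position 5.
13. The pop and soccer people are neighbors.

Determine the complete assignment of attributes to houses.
Solution:

House | Vehicle | Music | Food | Sport
--------------------------------------
  1   | truck | pop | pasta | chess
  2   | van | classical | curry | soccer
  3   | coupe | rock | pizza | tennis
  4   | sedan | jazz | sushi | golf
  5   | wagon | blues | tacos | swimming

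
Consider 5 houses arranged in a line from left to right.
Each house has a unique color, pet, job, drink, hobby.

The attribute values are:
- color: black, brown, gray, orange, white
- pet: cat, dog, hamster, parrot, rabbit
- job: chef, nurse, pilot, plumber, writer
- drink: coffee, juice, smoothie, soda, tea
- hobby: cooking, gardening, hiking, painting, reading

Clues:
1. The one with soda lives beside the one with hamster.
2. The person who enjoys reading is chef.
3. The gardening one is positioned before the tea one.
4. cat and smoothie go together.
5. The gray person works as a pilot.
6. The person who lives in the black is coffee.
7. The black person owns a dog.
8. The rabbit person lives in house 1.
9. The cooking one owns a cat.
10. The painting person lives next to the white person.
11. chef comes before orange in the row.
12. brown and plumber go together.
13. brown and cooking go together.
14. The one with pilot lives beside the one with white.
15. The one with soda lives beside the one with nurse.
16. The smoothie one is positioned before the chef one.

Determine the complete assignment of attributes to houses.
Solution:

House | Color | Pet | Job | Drink | Hobby
-----------------------------------------
  1   | gray | rabbit | pilot | soda | painting
  2   | white | hamster | nurse | juice | gardening
  3   | brown | cat | plumber | smoothie | cooking
  4   | black | dog | chef | coffee | reading
  5   | orange | parrot | writer | tea | hiking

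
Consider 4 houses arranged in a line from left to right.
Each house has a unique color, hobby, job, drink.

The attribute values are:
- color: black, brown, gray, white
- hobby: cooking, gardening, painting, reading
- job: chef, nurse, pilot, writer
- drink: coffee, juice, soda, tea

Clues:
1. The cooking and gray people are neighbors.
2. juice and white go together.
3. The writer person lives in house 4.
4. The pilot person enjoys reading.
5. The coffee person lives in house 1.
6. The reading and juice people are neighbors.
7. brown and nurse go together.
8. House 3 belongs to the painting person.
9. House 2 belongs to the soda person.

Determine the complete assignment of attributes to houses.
Solution:

House | Color | Hobby | Job | Drink
-----------------------------------
  1   | brown | cooking | nurse | coffee
  2   | gray | reading | pilot | soda
  3   | white | painting | chef | juice
  4   | black | gardening | writer | tea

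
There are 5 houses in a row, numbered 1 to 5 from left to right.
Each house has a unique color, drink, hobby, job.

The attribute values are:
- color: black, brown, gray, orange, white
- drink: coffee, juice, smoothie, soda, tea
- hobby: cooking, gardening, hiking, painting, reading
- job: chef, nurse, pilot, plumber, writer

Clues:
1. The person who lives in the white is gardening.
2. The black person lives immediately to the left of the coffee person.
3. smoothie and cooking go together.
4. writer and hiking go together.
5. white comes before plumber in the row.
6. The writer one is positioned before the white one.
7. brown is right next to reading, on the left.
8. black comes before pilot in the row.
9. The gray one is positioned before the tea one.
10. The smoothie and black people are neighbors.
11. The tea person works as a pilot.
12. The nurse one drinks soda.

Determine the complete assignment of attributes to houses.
Solution:

House | Color | Drink | Hobby | Job
-----------------------------------
  1   | brown | smoothie | cooking | chef
  2   | black | soda | reading | nurse
  3   | gray | coffee | hiking | writer
  4   | white | tea | gardening | pilot
  5   | orange | juice | painting | plumber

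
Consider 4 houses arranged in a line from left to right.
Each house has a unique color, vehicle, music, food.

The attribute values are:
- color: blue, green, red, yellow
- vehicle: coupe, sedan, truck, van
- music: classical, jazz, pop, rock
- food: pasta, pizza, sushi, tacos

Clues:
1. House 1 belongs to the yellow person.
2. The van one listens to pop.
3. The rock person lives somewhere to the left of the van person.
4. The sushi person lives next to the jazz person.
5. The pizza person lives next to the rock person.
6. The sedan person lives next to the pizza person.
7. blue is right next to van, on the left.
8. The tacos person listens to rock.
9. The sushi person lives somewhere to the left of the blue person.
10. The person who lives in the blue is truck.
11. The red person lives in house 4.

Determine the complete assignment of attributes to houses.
Solution:

House | Color | Vehicle | Music | Food
--------------------------------------
  1   | yellow | sedan | classical | sushi
  2   | green | coupe | jazz | pizza
  3   | blue | truck | rock | tacos
  4   | red | van | pop | pasta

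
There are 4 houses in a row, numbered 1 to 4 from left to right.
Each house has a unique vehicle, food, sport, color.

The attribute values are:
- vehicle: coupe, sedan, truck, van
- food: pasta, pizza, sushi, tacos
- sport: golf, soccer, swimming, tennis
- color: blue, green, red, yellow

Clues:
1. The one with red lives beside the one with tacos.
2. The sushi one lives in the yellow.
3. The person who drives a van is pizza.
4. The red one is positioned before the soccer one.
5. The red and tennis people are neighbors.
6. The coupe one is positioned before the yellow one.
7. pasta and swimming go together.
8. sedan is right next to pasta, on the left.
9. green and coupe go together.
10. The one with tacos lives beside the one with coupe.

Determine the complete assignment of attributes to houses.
Solution:

House | Vehicle | Food | Sport | Color
--------------------------------------
  1   | van | pizza | golf | red
  2   | sedan | tacos | tennis | blue
  3   | coupe | pasta | swimming | green
  4   | truck | sushi | soccer | yellow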